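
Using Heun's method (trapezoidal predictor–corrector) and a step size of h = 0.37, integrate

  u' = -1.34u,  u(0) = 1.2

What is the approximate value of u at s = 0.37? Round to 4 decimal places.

Heun: k1 = f(s_n, u_n); k2 = f(s_n + h, u_n + h·k1); u_{n+1} = u_n + (h/2)·(k1 + k2).
s=0.000000, u=1.200000:
  k1 = f(0.000000, 1.200000) = -1.608000
  k2 = f(0.370000, 0.605040) = -0.810754
  u ← 1.200000 + (0.37/2)·(-1.608000 + (-0.810754)) = 0.752531
u(0.37) ≈ 0.7525

0.7525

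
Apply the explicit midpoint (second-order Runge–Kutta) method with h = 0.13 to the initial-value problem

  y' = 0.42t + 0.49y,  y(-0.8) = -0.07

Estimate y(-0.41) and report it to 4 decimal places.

Midpoint: k1 = f(t_n, y_n); k2 = f(t_n + h/2, y_n + (h/2)·k1); y_{n+1} = y_n + h·k2.
t=-0.800000, y=-0.070000:
  k1 = f(-0.800000, -0.070000) = -0.370300
  k2 = f(-0.735000, -0.094070) = -0.354794
  y ← -0.070000 + 0.13·(-0.354794) = -0.116123
t=-0.670000, y=-0.116123:
  k1 = f(-0.670000, -0.116123) = -0.338300
  k2 = f(-0.605000, -0.138113) = -0.321775
  y ← -0.116123 + 0.13·(-0.321775) = -0.157954
t=-0.540000, y=-0.157954:
  k1 = f(-0.540000, -0.157954) = -0.304197
  k2 = f(-0.475000, -0.177727) = -0.286586
  y ← -0.157954 + 0.13·(-0.286586) = -0.195210
y(-0.41) ≈ -0.1952

-0.1952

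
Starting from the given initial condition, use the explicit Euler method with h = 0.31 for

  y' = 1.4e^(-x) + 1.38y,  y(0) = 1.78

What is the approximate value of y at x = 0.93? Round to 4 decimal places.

6.7538

Euler: y_{n+1} = y_n + h·f(x_n, y_n).
x=0.000000, y=1.780000: f=3.856400 → y ← 1.780000 + 0.31·3.856400 = 2.975484
x=0.310000, y=2.975484: f=5.132994 → y ← 2.975484 + 0.31·5.132994 = 4.566712
x=0.620000, y=4.566712: f=7.055185 → y ← 4.566712 + 0.31·7.055185 = 6.753819
y(0.93) ≈ 6.7538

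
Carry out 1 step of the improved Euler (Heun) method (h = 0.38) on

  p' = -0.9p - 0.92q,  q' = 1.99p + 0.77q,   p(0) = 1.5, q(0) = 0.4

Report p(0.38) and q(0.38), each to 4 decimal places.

0.7401, 1.5876

Heun on (p,q): k1 = f(s_n, state_n); k2 = f(s_n + h, state_n + h·k1); state_{n+1} = state_n + (h/2)·(k1 + k2).
0.000000: (1.500000, 0.400000)
  k1 = (-1.718000, 3.293000)
  predictor → (0.847160, 1.651340)
  k2 = (-2.281677, 2.957380)
  → (0.740061, 1.587572)
(p(0.38), q(0.38)) ≈ (0.7401, 1.5876)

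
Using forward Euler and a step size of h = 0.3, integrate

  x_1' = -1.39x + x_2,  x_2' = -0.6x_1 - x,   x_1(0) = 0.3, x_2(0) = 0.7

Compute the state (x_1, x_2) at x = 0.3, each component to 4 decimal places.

Euler on (x_1,x_2): x_1_{n+1} = x_1_n + h·x_1', x_2_{n+1} = x_2_n + h·x_2'.
0.000000: (0.300000, 0.700000); f=(0.700000, -0.180000) → (0.510000, 0.646000)
(x_1(0.3), x_2(0.3)) ≈ (0.5100, 0.6460)

0.5100, 0.6460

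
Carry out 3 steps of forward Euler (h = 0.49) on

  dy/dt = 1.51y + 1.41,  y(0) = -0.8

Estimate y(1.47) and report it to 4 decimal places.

Euler: y_{n+1} = y_n + h·f(t_n, y_n).
t=0.000000, y=-0.800000: f=0.202000 → y ← -0.800000 + 0.49·0.202000 = -0.701020
t=0.490000, y=-0.701020: f=0.351460 → y ← -0.701020 + 0.49·0.351460 = -0.528805
t=0.980000, y=-0.528805: f=0.611505 → y ← -0.528805 + 0.49·0.611505 = -0.229167
y(1.47) ≈ -0.2292

-0.2292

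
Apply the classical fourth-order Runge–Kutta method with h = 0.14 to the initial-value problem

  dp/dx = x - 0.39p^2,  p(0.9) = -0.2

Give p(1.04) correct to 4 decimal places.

-0.0653

RK4: k1 = f(x_n, p_n); k2 = f(x_n + h/2, p_n + (h/2)·k1); k3 = f(x_n + h/2, p_n + (h/2)·k2); k4 = f(x_n + h, p_n + h·k3); p_{n+1} = p_n + (h/6)·(k1 + 2k2 + 2k3 + k4).
x=0.900000, p=-0.200000:
  k1 = f(0.900000, -0.200000) = 0.884400
  k2 = f(0.970000, -0.138092) = 0.962563
  k3 = f(0.970000, -0.132621) = 0.963141
  k4 = f(1.040000, -0.065160) = 1.038344
  p ← -0.200000 + (0.14/6)·(k1 + 2k2 + 2k3 + k4) = -0.065270
p(1.04) ≈ -0.0653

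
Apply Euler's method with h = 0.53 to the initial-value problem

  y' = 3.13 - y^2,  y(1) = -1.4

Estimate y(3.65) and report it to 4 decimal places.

Euler: y_{n+1} = y_n + h·f(x_n, y_n).
x=1.000000, y=-1.400000: f=1.170000 → y ← -1.400000 + 0.53·1.170000 = -0.779900
x=1.530000, y=-0.779900: f=2.521756 → y ← -0.779900 + 0.53·2.521756 = 0.556631
x=2.060000, y=0.556631: f=2.820162 → y ← 0.556631 + 0.53·2.820162 = 2.051317
x=2.590000, y=2.051317: f=-1.077900 → y ← 2.051317 + 0.53·(-1.077900) = 1.480030
x=3.120000, y=1.480030: f=0.939512 → y ← 1.480030 + 0.53·0.939512 = 1.977971
y(3.65) ≈ 1.9780

1.9780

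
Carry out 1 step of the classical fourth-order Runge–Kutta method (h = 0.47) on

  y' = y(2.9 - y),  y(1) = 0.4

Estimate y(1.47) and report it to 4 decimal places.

1.1113

RK4: k1 = f(s_n, y_n); k2 = f(s_n + h/2, y_n + (h/2)·k1); k3 = f(s_n + h/2, y_n + (h/2)·k2); k4 = f(s_n + h, y_n + h·k3); y_{n+1} = y_n + (h/6)·(k1 + 2k2 + 2k3 + k4).
s=1.000000, y=0.400000:
  k1 = f(1.000000, 0.400000) = 1.000000
  k2 = f(1.235000, 0.635000) = 1.438275
  k3 = f(1.235000, 0.737995) = 1.595548
  k4 = f(1.470000, 1.149908) = 2.012445
  y ← 0.400000 + (0.47/6)·(k1 + 2k2 + 2k3 + k4) = 1.111274
y(1.47) ≈ 1.1113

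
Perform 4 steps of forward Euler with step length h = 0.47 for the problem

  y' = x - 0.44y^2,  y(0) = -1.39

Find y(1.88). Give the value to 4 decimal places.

Euler: y_{n+1} = y_n + h·f(x_n, y_n).
x=0.000000, y=-1.390000: f=-0.850124 → y ← -1.390000 + 0.47·(-0.850124) = -1.789558
x=0.470000, y=-1.789558: f=-0.939108 → y ← -1.789558 + 0.47·(-0.939108) = -2.230939
x=0.940000, y=-2.230939: f=-1.249919 → y ← -2.230939 + 0.47·(-1.249919) = -2.818401
x=1.410000, y=-2.818401: f=-2.085090 → y ← -2.818401 + 0.47·(-2.085090) = -3.798394
y(1.88) ≈ -3.7984

-3.7984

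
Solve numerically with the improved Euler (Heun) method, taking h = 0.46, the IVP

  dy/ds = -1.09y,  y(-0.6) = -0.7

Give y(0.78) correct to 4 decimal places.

-0.1703

Heun: k1 = f(s_n, y_n); k2 = f(s_n + h, y_n + h·k1); y_{n+1} = y_n + (h/2)·(k1 + k2).
s=-0.600000, y=-0.700000:
  k1 = f(-0.600000, -0.700000) = 0.763000
  k2 = f(-0.140000, -0.349020) = 0.380432
  y ← -0.700000 + (0.46/2)·(0.763000 + 0.380432) = -0.437011
s=-0.140000, y=-0.437011:
  k1 = f(-0.140000, -0.437011) = 0.476342
  k2 = f(0.320000, -0.217894) = 0.237504
  y ← -0.437011 + (0.46/2)·(0.476342 + 0.237504) = -0.272826
s=0.320000, y=-0.272826:
  k1 = f(0.320000, -0.272826) = 0.297381
  k2 = f(0.780000, -0.136031) = 0.148274
  y ← -0.272826 + (0.46/2)·(0.297381 + 0.148274) = -0.170326
y(0.78) ≈ -0.1703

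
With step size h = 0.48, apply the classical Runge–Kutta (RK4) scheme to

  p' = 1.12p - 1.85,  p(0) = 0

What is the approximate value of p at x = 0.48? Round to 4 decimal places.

RK4: k1 = f(x_n, p_n); k2 = f(x_n + h/2, p_n + (h/2)·k1); k3 = f(x_n + h/2, p_n + (h/2)·k2); k4 = f(x_n + h, p_n + h·k3); p_{n+1} = p_n + (h/6)·(k1 + 2k2 + 2k3 + k4).
x=0.000000, p=0.000000:
  k1 = f(0.000000, 0.000000) = -1.850000
  k2 = f(0.240000, -0.444000) = -2.347280
  k3 = f(0.240000, -0.563347) = -2.480949
  k4 = f(0.480000, -1.190855) = -3.183758
  p ← 0.000000 + (0.48/6)·(k1 + 2k2 + 2k3 + k4) = -1.175217
p(0.48) ≈ -1.1752

-1.1752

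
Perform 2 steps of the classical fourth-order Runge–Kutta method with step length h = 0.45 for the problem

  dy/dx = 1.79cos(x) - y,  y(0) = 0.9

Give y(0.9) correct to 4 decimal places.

RK4: k1 = f(x_n, y_n); k2 = f(x_n + h/2, y_n + (h/2)·k1); k3 = f(x_n + h/2, y_n + (h/2)·k2); k4 = f(x_n + h, y_n + h·k3); y_{n+1} = y_n + (h/6)·(k1 + 2k2 + 2k3 + k4).
x=0.000000, y=0.900000:
  k1 = f(0.000000, 0.900000) = 0.890000
  k2 = f(0.225000, 1.100250) = 0.644631
  k3 = f(0.225000, 1.045042) = 0.699839
  k4 = f(0.450000, 1.214928) = 0.396873
  y ← 0.900000 + (0.45/6)·(k1 + 2k2 + 2k3 + k4) = 1.198186
x=0.450000, y=1.198186:
  k1 = f(0.450000, 1.198186) = 0.413614
  k2 = f(0.675000, 1.291249) = 0.106216
  k3 = f(0.675000, 1.222085) = 0.175381
  k4 = f(0.900000, 1.277107) = -0.164426
  y ← 1.198186 + (0.45/6)·(k1 + 2k2 + 2k3 + k4) = 1.259115
y(0.9) ≈ 1.2591

1.2591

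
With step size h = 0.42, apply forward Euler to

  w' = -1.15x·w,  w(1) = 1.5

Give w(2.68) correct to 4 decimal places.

-0.0025

Euler: w_{n+1} = w_n + h·f(x_n, w_n).
x=1.000000, w=1.500000: f=-1.725000 → w ← 1.500000 + 0.42·(-1.725000) = 0.775500
x=1.420000, w=0.775500: f=-1.266391 → w ← 0.775500 + 0.42·(-1.266391) = 0.243616
x=1.840000, w=0.243616: f=-0.515491 → w ← 0.243616 + 0.42·(-0.515491) = 0.027110
x=2.260000, w=0.027110: f=-0.070458 → w ← 0.027110 + 0.42·(-0.070458) = -0.002483
w(2.68) ≈ -0.0025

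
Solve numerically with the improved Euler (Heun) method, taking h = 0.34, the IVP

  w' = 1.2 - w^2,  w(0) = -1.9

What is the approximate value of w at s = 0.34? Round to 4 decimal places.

-3.3629

Heun: k1 = f(s_n, w_n); k2 = f(s_n + h, w_n + h·k1); w_{n+1} = w_n + (h/2)·(k1 + k2).
s=0.000000, w=-1.900000:
  k1 = f(0.000000, -1.900000) = -2.410000
  k2 = f(0.340000, -2.719400) = -6.195136
  w ← -1.900000 + (0.34/2)·(-2.410000 + (-6.195136)) = -3.362873
w(0.34) ≈ -3.3629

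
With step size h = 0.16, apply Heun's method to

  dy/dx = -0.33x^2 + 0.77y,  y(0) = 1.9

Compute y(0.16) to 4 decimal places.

Heun: k1 = f(x_n, y_n); k2 = f(x_n + h, y_n + h·k1); y_{n+1} = y_n + (h/2)·(k1 + k2).
x=0.000000, y=1.900000:
  k1 = f(0.000000, 1.900000) = 1.463000
  k2 = f(0.160000, 2.134080) = 1.634794
  y ← 1.900000 + (0.16/2)·(1.463000 + 1.634794) = 2.147823
y(0.16) ≈ 2.1478

2.1478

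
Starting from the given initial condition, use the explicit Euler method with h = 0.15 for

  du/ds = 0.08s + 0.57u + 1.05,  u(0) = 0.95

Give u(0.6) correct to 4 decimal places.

2.0459

Euler: u_{n+1} = u_n + h·f(s_n, u_n).
s=0.000000, u=0.950000: f=1.591500 → u ← 0.950000 + 0.15·1.591500 = 1.188725
s=0.150000, u=1.188725: f=1.739573 → u ← 1.188725 + 0.15·1.739573 = 1.449661
s=0.300000, u=1.449661: f=1.900307 → u ← 1.449661 + 0.15·1.900307 = 1.734707
s=0.450000, u=1.734707: f=2.074783 → u ← 1.734707 + 0.15·2.074783 = 2.045924
u(0.6) ≈ 2.0459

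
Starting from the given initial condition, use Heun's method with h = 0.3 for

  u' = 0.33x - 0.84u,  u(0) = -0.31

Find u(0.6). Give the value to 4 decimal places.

Heun: k1 = f(x_n, u_n); k2 = f(x_n + h, u_n + h·k1); u_{n+1} = u_n + (h/2)·(k1 + k2).
x=0.000000, u=-0.310000:
  k1 = f(0.000000, -0.310000) = 0.260400
  k2 = f(0.300000, -0.231880) = 0.293779
  u ← -0.310000 + (0.3/2)·(0.260400 + 0.293779) = -0.226873
x=0.300000, u=-0.226873:
  k1 = f(0.300000, -0.226873) = 0.289573
  k2 = f(0.600000, -0.140001) = 0.315601
  u ← -0.226873 + (0.3/2)·(0.289573 + 0.315601) = -0.136097
u(0.6) ≈ -0.1361

-0.1361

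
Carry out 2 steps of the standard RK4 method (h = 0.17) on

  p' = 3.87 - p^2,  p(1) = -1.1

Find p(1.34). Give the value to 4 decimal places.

0.0730

RK4: k1 = f(t_n, p_n); k2 = f(t_n + h/2, p_n + (h/2)·k1); k3 = f(t_n + h/2, p_n + (h/2)·k2); k4 = f(t_n + h, p_n + h·k3); p_{n+1} = p_n + (h/6)·(k1 + 2k2 + 2k3 + k4).
t=1.000000, p=-1.100000:
  k1 = f(1.000000, -1.100000) = 2.660000
  k2 = f(1.085000, -0.873900) = 3.106299
  k3 = f(1.085000, -0.835965) = 3.171163
  k4 = f(1.170000, -0.560902) = 3.555389
  p ← -1.100000 + (0.17/6)·(k1 + 2k2 + 2k3 + k4) = -0.568174
t=1.170000, p=-0.568174:
  k1 = f(1.170000, -0.568174) = 3.547178
  k2 = f(1.255000, -0.266664) = 3.798890
  k3 = f(1.255000, -0.245269) = 3.809843
  k4 = f(1.340000, 0.079499) = 3.863680
  p ← -0.568174 + (0.17/6)·(k1 + 2k2 + 2k3 + k4) = 0.072961
p(1.34) ≈ 0.0730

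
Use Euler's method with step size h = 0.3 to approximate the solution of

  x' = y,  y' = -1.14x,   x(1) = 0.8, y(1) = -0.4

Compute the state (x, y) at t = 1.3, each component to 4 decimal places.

0.6800, -0.6736

Euler on (x,y): x_{n+1} = x_n + h·x', y_{n+1} = y_n + h·y'.
1.000000: (0.800000, -0.400000); f=(-0.400000, -0.912000) → (0.680000, -0.673600)
(x(1.3), y(1.3)) ≈ (0.6800, -0.6736)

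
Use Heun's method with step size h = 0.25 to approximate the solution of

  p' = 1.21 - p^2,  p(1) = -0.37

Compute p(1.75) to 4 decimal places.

0.4755

Heun: k1 = f(t_n, p_n); k2 = f(t_n + h, p_n + h·k1); p_{n+1} = p_n + (h/2)·(k1 + k2).
t=1.000000, p=-0.370000:
  k1 = f(1.000000, -0.370000) = 1.073100
  k2 = f(1.250000, -0.101725) = 1.199652
  p ← -0.370000 + (0.25/2)·(1.073100 + 1.199652) = -0.085906
t=1.250000, p=-0.085906:
  k1 = f(1.250000, -0.085906) = 1.202620
  k2 = f(1.500000, 0.214749) = 1.163883
  p ← -0.085906 + (0.25/2)·(1.202620 + 1.163883) = 0.209907
t=1.500000, p=0.209907:
  k1 = f(1.500000, 0.209907) = 1.165939
  k2 = f(1.750000, 0.501392) = 0.958606
  p ← 0.209907 + (0.25/2)·(1.165939 + 0.958606) = 0.475475
p(1.75) ≈ 0.4755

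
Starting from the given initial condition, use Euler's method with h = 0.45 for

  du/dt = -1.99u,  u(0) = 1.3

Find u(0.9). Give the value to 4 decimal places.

Euler: u_{n+1} = u_n + h·f(t_n, u_n).
t=0.000000, u=1.300000: f=-2.587000 → u ← 1.300000 + 0.45·(-2.587000) = 0.135850
t=0.450000, u=0.135850: f=-0.270342 → u ← 0.135850 + 0.45·(-0.270342) = 0.014196
u(0.9) ≈ 0.0142

0.0142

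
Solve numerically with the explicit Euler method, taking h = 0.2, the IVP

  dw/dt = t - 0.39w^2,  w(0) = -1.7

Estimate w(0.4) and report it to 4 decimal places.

-2.1746

Euler: w_{n+1} = w_n + h·f(t_n, w_n).
t=0.000000, w=-1.700000: f=-1.127100 → w ← -1.700000 + 0.2·(-1.127100) = -1.925420
t=0.200000, w=-1.925420: f=-1.245824 → w ← -1.925420 + 0.2·(-1.245824) = -2.174585
w(0.4) ≈ -2.1746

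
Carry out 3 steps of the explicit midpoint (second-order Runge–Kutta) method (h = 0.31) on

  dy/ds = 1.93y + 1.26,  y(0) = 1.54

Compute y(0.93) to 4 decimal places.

11.6577

Midpoint: k1 = f(s_n, y_n); k2 = f(s_n + h/2, y_n + (h/2)·k1); y_{n+1} = y_n + h·k2.
s=0.000000, y=1.540000:
  k1 = f(0.000000, 1.540000) = 4.232200
  k2 = f(0.155000, 2.195991) = 5.498263
  y ← 1.540000 + 0.31·5.498263 = 3.244461
s=0.310000, y=3.244461:
  k1 = f(0.310000, 3.244461) = 7.521811
  k2 = f(0.465000, 4.410342) = 9.771960
  y ← 3.244461 + 0.31·9.771960 = 6.273769
s=0.620000, y=6.273769:
  k1 = f(0.620000, 6.273769) = 13.368374
  k2 = f(0.775000, 8.345867) = 17.367523
  y ← 6.273769 + 0.31·17.367523 = 11.657701
y(0.93) ≈ 11.6577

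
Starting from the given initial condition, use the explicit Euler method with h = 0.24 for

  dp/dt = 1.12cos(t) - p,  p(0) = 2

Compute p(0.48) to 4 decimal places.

1.6206

Euler: p_{n+1} = p_n + h·f(t_n, p_n).
t=0.000000, p=2.000000: f=-0.880000 → p ← 2.000000 + 0.24·(-0.880000) = 1.788800
t=0.240000, p=1.788800: f=-0.700901 → p ← 1.788800 + 0.24·(-0.700901) = 1.620584
p(0.48) ≈ 1.6206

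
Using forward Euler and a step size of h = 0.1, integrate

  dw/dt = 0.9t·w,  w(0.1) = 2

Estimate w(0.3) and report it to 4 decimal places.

Euler: w_{n+1} = w_n + h·f(t_n, w_n).
t=0.100000, w=2.000000: f=0.180000 → w ← 2.000000 + 0.1·0.180000 = 2.018000
t=0.200000, w=2.018000: f=0.363240 → w ← 2.018000 + 0.1·0.363240 = 2.054324
w(0.3) ≈ 2.0543

2.0543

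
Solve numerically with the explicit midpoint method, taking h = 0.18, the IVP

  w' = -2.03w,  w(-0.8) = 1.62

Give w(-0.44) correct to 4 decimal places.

Midpoint: k1 = f(s_n, w_n); k2 = f(s_n + h/2, w_n + (h/2)·k1); w_{n+1} = w_n + h·k2.
s=-0.800000, w=1.620000:
  k1 = f(-0.800000, 1.620000) = -3.288600
  k2 = f(-0.710000, 1.324026) = -2.687773
  w ← 1.620000 + 0.18·(-2.687773) = 1.136201
s=-0.620000, w=1.136201:
  k1 = f(-0.620000, 1.136201) = -2.306488
  k2 = f(-0.530000, 0.928617) = -1.885093
  w ← 1.136201 + 0.18·(-1.885093) = 0.796884
w(-0.44) ≈ 0.7969

0.7969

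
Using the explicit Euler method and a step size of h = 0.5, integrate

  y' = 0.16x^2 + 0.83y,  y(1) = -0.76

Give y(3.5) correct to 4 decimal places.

Euler: y_{n+1} = y_n + h·f(x_n, y_n).
x=1.000000, y=-0.760000: f=-0.470800 → y ← -0.760000 + 0.5·(-0.470800) = -0.995400
x=1.500000, y=-0.995400: f=-0.466182 → y ← -0.995400 + 0.5·(-0.466182) = -1.228491
x=2.000000, y=-1.228491: f=-0.379648 → y ← -1.228491 + 0.5·(-0.379648) = -1.418315
x=2.500000, y=-1.418315: f=-0.177201 → y ← -1.418315 + 0.5·(-0.177201) = -1.506915
x=3.000000, y=-1.506915: f=0.189260 → y ← -1.506915 + 0.5·0.189260 = -1.412285
y(3.5) ≈ -1.4123

-1.4123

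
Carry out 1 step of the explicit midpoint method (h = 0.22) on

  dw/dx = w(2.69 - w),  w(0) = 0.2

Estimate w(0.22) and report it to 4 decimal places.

Midpoint: k1 = f(x_n, w_n); k2 = f(x_n + h/2, w_n + (h/2)·k1); w_{n+1} = w_n + h·k2.
x=0.000000, w=0.200000:
  k1 = f(0.000000, 0.200000) = 0.498000
  k2 = f(0.110000, 0.254780) = 0.620445
  w ← 0.200000 + 0.22·0.620445 = 0.336498
w(0.22) ≈ 0.3365

0.3365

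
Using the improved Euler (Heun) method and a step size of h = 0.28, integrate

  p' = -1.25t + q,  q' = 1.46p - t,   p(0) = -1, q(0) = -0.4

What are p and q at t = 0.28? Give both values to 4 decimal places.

Heun on (p,q): k1 = f(t_n, state_n); k2 = f(t_n + h, state_n + h·k1); state_{n+1} = state_n + (h/2)·(k1 + k2).
0.000000: (-1.000000, -0.400000)
  k1 = (-0.400000, -1.460000)
  predictor → (-1.112000, -0.808800)
  k2 = (-1.158800, -1.903520)
  → (-1.218232, -0.870893)
(p(0.28), q(0.28)) ≈ (-1.2182, -0.8709)

-1.2182, -0.8709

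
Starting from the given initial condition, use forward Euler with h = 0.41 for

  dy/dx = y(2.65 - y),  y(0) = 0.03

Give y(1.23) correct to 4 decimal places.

Euler: y_{n+1} = y_n + h·f(x_n, y_n).
x=0.000000, y=0.030000: f=0.078600 → y ← 0.030000 + 0.41·0.078600 = 0.062226
x=0.410000, y=0.062226: f=0.161027 → y ← 0.062226 + 0.41·0.161027 = 0.128247
x=0.820000, y=0.128247: f=0.323407 → y ← 0.128247 + 0.41·0.323407 = 0.260844
y(1.23) ≈ 0.2608

0.2608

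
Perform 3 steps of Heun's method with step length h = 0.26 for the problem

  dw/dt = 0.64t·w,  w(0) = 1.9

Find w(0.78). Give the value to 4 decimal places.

Heun: k1 = f(t_n, w_n); k2 = f(t_n + h, w_n + h·k1); w_{n+1} = w_n + (h/2)·(k1 + k2).
t=0.000000, w=1.900000:
  k1 = f(0.000000, 1.900000) = 0.000000
  k2 = f(0.260000, 1.900000) = 0.316160
  w ← 1.900000 + (0.26/2)·(0.000000 + 0.316160) = 1.941101
t=0.260000, w=1.941101:
  k1 = f(0.260000, 1.941101) = 0.322999
  k2 = f(0.520000, 2.025081) = 0.673947
  w ← 1.941101 + (0.26/2)·(0.322999 + 0.673947) = 2.070704
t=0.520000, w=2.070704:
  k1 = f(0.520000, 2.070704) = 0.689130
  k2 = f(0.780000, 2.249878) = 1.123139
  w ← 2.070704 + (0.26/2)·(0.689130 + 1.123139) = 2.306299
w(0.78) ≈ 2.3063

2.3063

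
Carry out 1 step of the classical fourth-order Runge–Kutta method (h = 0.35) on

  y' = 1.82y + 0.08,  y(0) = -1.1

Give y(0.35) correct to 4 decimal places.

RK4: k1 = f(x_n, y_n); k2 = f(x_n + h/2, y_n + (h/2)·k1); k3 = f(x_n + h/2, y_n + (h/2)·k2); k4 = f(x_n + h, y_n + h·k3); y_{n+1} = y_n + (h/6)·(k1 + 2k2 + 2k3 + k4).
x=0.000000, y=-1.100000:
  k1 = f(0.000000, -1.100000) = -1.922000
  k2 = f(0.175000, -1.436350) = -2.534157
  k3 = f(0.175000, -1.543477) = -2.729129
  k4 = f(0.350000, -2.055195) = -3.660455
  y ← -1.100000 + (0.35/6)·(k1 + 2k2 + 2k3 + k4) = -2.039693
y(0.35) ≈ -2.0397

-2.0397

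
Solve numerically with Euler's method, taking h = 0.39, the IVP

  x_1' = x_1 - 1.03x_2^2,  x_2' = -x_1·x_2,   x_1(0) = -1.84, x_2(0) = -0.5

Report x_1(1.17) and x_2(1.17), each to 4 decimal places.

Euler on (x_1,x_2): x_1_{n+1} = x_1_n + h·x_1', x_2_{n+1} = x_2_n + h·x_2'.
0.000000: (-1.840000, -0.500000); f=(-2.097500, -0.920000) → (-2.658025, -0.858800)
0.390000: (-2.658025, -0.858800); f=(-3.417689, -2.282712) → (-3.990924, -1.749058)
0.780000: (-3.990924, -1.749058); f=(-7.141902, -6.980355) → (-6.776265, -4.471396)
(x_1(1.17), x_2(1.17)) ≈ (-6.7763, -4.4714)

-6.7763, -4.4714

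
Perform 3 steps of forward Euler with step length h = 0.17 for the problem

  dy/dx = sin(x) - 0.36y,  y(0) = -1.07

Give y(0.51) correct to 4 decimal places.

Euler: y_{n+1} = y_n + h·f(x_n, y_n).
x=0.000000, y=-1.070000: f=0.385200 → y ← -1.070000 + 0.17·0.385200 = -1.004516
x=0.170000, y=-1.004516: f=0.530808 → y ← -1.004516 + 0.17·0.530808 = -0.914279
x=0.340000, y=-0.914279: f=0.662627 → y ← -0.914279 + 0.17·0.662627 = -0.801632
y(0.51) ≈ -0.8016

-0.8016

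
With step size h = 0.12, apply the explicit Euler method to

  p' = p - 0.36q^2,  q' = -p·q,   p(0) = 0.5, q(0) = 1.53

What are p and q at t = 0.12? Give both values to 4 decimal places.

0.4589, 1.4382

Euler on (p,q): p_{n+1} = p_n + h·p', q_{n+1} = q_n + h·q'.
0.000000: (0.500000, 1.530000); f=(-0.342724, -0.765000) → (0.458873, 1.438200)
(p(0.12), q(0.12)) ≈ (0.4589, 1.4382)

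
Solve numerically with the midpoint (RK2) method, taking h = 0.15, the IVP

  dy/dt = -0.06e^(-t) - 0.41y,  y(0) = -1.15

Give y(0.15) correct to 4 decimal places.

-1.0895

Midpoint: k1 = f(t_n, y_n); k2 = f(t_n + h/2, y_n + (h/2)·k1); y_{n+1} = y_n + h·k2.
t=0.000000, y=-1.150000:
  k1 = f(0.000000, -1.150000) = 0.411500
  k2 = f(0.075000, -1.119137) = 0.403182
  y ← -1.150000 + 0.15·0.403182 = -1.089523
y(0.15) ≈ -1.0895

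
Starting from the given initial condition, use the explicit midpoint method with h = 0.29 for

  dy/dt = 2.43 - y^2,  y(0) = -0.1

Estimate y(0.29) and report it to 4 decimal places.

Midpoint: k1 = f(t_n, y_n); k2 = f(t_n + h/2, y_n + (h/2)·k1); y_{n+1} = y_n + h·k2.
t=0.000000, y=-0.100000:
  k1 = f(0.000000, -0.100000) = 2.420000
  k2 = f(0.145000, 0.250900) = 2.367049
  y ← -0.100000 + 0.29·2.367049 = 0.586444
y(0.29) ≈ 0.5864

0.5864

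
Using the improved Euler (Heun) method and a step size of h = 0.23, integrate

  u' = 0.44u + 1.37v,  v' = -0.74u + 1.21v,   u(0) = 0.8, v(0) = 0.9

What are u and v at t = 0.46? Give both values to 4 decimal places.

Heun on (u,v): k1 = f(t_n, state_n); k2 = f(t_n + h, state_n + h·k1); state_{n+1} = state_n + (h/2)·(k1 + k2).
0.000000: (0.800000, 0.900000)
  k1 = (1.585000, 0.497000)
  predictor → (1.164550, 1.014310)
  k2 = (1.902007, 0.365548)
  → (1.201006, 0.999193)
0.230000: (1.201006, 0.999193)
  k1 = (1.897337, 0.320279)
  predictor → (1.637393, 1.072857)
  k2 = (2.190268, 0.086486)
  → (1.671080, 1.045971)
(u(0.46), v(0.46)) ≈ (1.6711, 1.0460)

1.6711, 1.0460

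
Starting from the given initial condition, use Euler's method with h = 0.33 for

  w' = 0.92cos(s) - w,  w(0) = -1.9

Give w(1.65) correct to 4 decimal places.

Euler: w_{n+1} = w_n + h·f(s_n, w_n).
s=0.000000, w=-1.900000: f=2.820000 → w ← -1.900000 + 0.33·2.820000 = -0.969400
s=0.330000, w=-0.969400: f=1.839759 → w ← -0.969400 + 0.33·1.839759 = -0.362280
s=0.660000, w=-0.362280: f=1.089072 → w ← -0.362280 + 0.33·1.089072 = -0.002886
s=0.990000, w=-0.002886: f=0.507680 → w ← -0.002886 + 0.33·0.507680 = 0.164649
s=1.320000, w=0.164649: f=0.063673 → w ← 0.164649 + 0.33·0.063673 = 0.185661
w(1.65) ≈ 0.1857

0.1857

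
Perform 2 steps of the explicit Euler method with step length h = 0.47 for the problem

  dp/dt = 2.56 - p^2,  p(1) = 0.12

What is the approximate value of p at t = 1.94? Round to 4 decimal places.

1.7051

Euler: p_{n+1} = p_n + h·f(t_n, p_n).
t=1.000000, p=0.120000: f=2.545600 → p ← 0.120000 + 0.47·2.545600 = 1.316432
t=1.470000, p=1.316432: f=0.827007 → p ← 1.316432 + 0.47·0.827007 = 1.705125
p(1.94) ≈ 1.7051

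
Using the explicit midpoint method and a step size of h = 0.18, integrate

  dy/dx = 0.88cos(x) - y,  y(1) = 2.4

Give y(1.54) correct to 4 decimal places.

1.4999

Midpoint: k1 = f(x_n, y_n); k2 = f(x_n + h/2, y_n + (h/2)·k1); y_{n+1} = y_n + h·k2.
x=1.000000, y=2.400000:
  k1 = f(1.000000, 2.400000) = -1.924534
  k2 = f(1.090000, 2.226792) = -1.819805
  y ← 2.400000 + 0.18·(-1.819805) = 2.072435
x=1.180000, y=2.072435:
  k1 = f(1.180000, 2.072435) = -1.737221
  k2 = f(1.270000, 1.916085) = -1.655358
  y ← 2.072435 + 0.18·(-1.655358) = 1.774471
x=1.360000, y=1.774471:
  k1 = f(1.360000, 1.774471) = -1.590341
  k2 = f(1.450000, 1.631340) = -1.525298
  y ← 1.774471 + 0.18·(-1.525298) = 1.499917
y(1.54) ≈ 1.4999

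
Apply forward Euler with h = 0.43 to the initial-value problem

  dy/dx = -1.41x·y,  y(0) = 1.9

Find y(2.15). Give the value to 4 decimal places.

Euler: y_{n+1} = y_n + h·f(x_n, y_n).
x=0.000000, y=1.900000: f=0.000000 → y ← 1.900000 + 0.43·0.000000 = 1.900000
x=0.430000, y=1.900000: f=-1.151970 → y ← 1.900000 + 0.43·(-1.151970) = 1.404653
x=0.860000, y=1.404653: f=-1.703282 → y ← 1.404653 + 0.43·(-1.703282) = 0.672242
x=1.290000, y=0.672242: f=-1.222740 → y ← 0.672242 + 0.43·(-1.222740) = 0.146463
x=1.720000, y=0.146463: f=-0.355203 → y ← 0.146463 + 0.43·(-0.355203) = -0.006274
y(2.15) ≈ -0.0063

-0.0063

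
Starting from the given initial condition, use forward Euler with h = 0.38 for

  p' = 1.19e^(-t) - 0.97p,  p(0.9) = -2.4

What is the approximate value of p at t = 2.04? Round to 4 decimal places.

Euler: p_{n+1} = p_n + h·f(t_n, p_n).
t=0.900000, p=-2.400000: f=2.811818 → p ← -2.400000 + 0.38·2.811818 = -1.331509
t=1.280000, p=-1.331509: f=1.622428 → p ← -1.331509 + 0.38·1.622428 = -0.714986
t=1.660000, p=-0.714986: f=0.919802 → p ← -0.714986 + 0.38·0.919802 = -0.365462
p(2.04) ≈ -0.3655

-0.3655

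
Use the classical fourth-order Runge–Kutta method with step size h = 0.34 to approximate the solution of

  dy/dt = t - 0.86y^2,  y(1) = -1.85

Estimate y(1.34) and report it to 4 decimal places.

RK4: k1 = f(t_n, y_n); k2 = f(t_n + h/2, y_n + (h/2)·k1); k3 = f(t_n + h/2, y_n + (h/2)·k2); k4 = f(t_n + h, y_n + h·k3); y_{n+1} = y_n + (h/6)·(k1 + 2k2 + 2k3 + k4).
t=1.000000, y=-1.850000:
  k1 = f(1.000000, -1.850000) = -1.943350
  k2 = f(1.170000, -2.180370) = -2.918450
  k3 = f(1.170000, -2.346136) = -3.563746
  k4 = f(1.340000, -3.061674) = -6.721508
  y ← -1.850000 + (0.34/6)·(k1 + 2k2 + 2k3 + k4) = -3.075657
y(1.34) ≈ -3.0757

-3.0757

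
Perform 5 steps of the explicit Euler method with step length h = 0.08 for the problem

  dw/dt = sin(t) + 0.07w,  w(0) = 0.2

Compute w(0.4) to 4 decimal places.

Euler: w_{n+1} = w_n + h·f(t_n, w_n).
t=0.000000, w=0.200000: f=0.014000 → w ← 0.200000 + 0.08·0.014000 = 0.201120
t=0.080000, w=0.201120: f=0.093993 → w ← 0.201120 + 0.08·0.093993 = 0.208639
t=0.160000, w=0.208639: f=0.173923 → w ← 0.208639 + 0.08·0.173923 = 0.222553
t=0.240000, w=0.222553: f=0.253281 → w ← 0.222553 + 0.08·0.253281 = 0.242816
t=0.320000, w=0.242816: f=0.331564 → w ← 0.242816 + 0.08·0.331564 = 0.269341
w(0.4) ≈ 0.2693

0.2693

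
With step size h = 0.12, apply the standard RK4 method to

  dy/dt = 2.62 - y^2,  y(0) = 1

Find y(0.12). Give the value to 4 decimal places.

RK4: k1 = f(t_n, y_n); k2 = f(t_n + h/2, y_n + (h/2)·k1); k3 = f(t_n + h/2, y_n + (h/2)·k2); k4 = f(t_n + h, y_n + h·k3); y_{n+1} = y_n + (h/6)·(k1 + 2k2 + 2k3 + k4).
t=0.000000, y=1.000000:
  k1 = f(0.000000, 1.000000) = 1.620000
  k2 = f(0.060000, 1.097200) = 1.416152
  k3 = f(0.060000, 1.084969) = 1.442842
  k4 = f(0.120000, 1.173141) = 1.243740
  y ← 1.000000 + (0.12/6)·(k1 + 2k2 + 2k3 + k4) = 1.171635
y(0.12) ≈ 1.1716

1.1716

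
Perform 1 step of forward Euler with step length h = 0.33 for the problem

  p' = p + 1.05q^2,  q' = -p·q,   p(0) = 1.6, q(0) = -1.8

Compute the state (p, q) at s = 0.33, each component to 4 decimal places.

3.2507, -0.8496

Euler on (p,q): p_{n+1} = p_n + h·p', q_{n+1} = q_n + h·q'.
0.000000: (1.600000, -1.800000); f=(5.002000, 2.880000) → (3.250660, -0.849600)
(p(0.33), q(0.33)) ≈ (3.2507, -0.8496)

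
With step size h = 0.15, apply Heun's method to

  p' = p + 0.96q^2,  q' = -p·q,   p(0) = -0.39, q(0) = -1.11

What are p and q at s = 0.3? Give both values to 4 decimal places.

Heun on (p,q): k1 = f(s_n, state_n); k2 = f(s_n + h, state_n + h·k1); state_{n+1} = state_n + (h/2)·(k1 + k2).
0.000000: (-0.390000, -1.110000)
  k1 = (0.792816, -0.432900)
  predictor → (-0.271078, -1.174935)
  k2 = (1.054176, -0.318499)
  → (-0.251476, -1.166355)
0.150000: (-0.251476, -1.166355)
  k1 = (1.054493, -0.293310)
  predictor → (-0.093302, -1.210351)
  k2 = (1.313051, -0.112928)
  → (-0.073910, -1.196823)
(p(0.3), q(0.3)) ≈ (-0.0739, -1.1968)

-0.0739, -1.1968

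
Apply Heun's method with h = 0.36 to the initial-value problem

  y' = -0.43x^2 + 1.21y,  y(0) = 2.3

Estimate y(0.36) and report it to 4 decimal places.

3.5101

Heun: k1 = f(x_n, y_n); k2 = f(x_n + h, y_n + h·k1); y_{n+1} = y_n + (h/2)·(k1 + k2).
x=0.000000, y=2.300000:
  k1 = f(0.000000, 2.300000) = 2.783000
  k2 = f(0.360000, 3.301880) = 3.939547
  y ← 2.300000 + (0.36/2)·(2.783000 + 3.939547) = 3.510058
y(0.36) ≈ 3.5101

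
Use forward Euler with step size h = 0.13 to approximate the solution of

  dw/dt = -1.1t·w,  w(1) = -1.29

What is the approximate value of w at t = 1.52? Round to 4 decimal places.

Euler: w_{n+1} = w_n + h·f(t_n, w_n).
t=1.000000, w=-1.290000: f=1.419000 → w ← -1.290000 + 0.13·1.419000 = -1.105530
t=1.130000, w=-1.105530: f=1.374174 → w ← -1.105530 + 0.13·1.374174 = -0.926887
t=1.260000, w=-0.926887: f=1.284666 → w ← -0.926887 + 0.13·1.284666 = -0.759881
t=1.390000, w=-0.759881: f=1.161858 → w ← -0.759881 + 0.13·1.161858 = -0.608839
w(1.52) ≈ -0.6088

-0.6088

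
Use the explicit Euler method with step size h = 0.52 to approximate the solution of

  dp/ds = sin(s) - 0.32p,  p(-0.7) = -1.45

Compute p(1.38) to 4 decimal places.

Euler: p_{n+1} = p_n + h·f(s_n, p_n).
s=-0.700000, p=-1.450000: f=-0.180218 → p ← -1.450000 + 0.52·(-0.180218) = -1.543713
s=-0.180000, p=-1.543713: f=0.314959 → p ← -1.543713 + 0.52·0.314959 = -1.379935
s=0.340000, p=-1.379935: f=0.775066 → p ← -1.379935 + 0.52·0.775066 = -0.976900
s=0.860000, p=-0.976900: f=1.070451 → p ← -0.976900 + 0.52·1.070451 = -0.420266
p(1.38) ≈ -0.4203

-0.4203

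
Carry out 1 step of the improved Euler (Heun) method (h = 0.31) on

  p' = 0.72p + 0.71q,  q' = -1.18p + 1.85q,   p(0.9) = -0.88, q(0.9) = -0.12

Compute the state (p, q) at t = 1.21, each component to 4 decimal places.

Heun on (p,q): k1 = f(t_n, state_n); k2 = f(t_n + h, state_n + h·k1); state_{n+1} = state_n + (h/2)·(k1 + k2).
0.900000: (-0.880000, -0.120000)
  k1 = (-0.718800, 0.816400)
  predictor → (-1.102828, 0.133084)
  k2 = (-0.699547, 1.547542)
  → (-1.099844, 0.246411)
(p(1.21), q(1.21)) ≈ (-1.0998, 0.2464)

-1.0998, 0.2464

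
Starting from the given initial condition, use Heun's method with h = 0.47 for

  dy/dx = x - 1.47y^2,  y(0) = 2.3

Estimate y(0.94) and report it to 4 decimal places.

Heun: k1 = f(x_n, y_n); k2 = f(x_n + h, y_n + h·k1); y_{n+1} = y_n + (h/2)·(k1 + k2).
x=0.000000, y=2.300000:
  k1 = f(0.000000, 2.300000) = -7.776300
  k2 = f(0.470000, -1.354861) = -2.228403
  y ← 2.300000 + (0.47/2)·(-7.776300 + (-2.228403)) = -0.051105
x=0.470000, y=-0.051105:
  k1 = f(0.470000, -0.051105) = 0.466161
  k2 = f(0.940000, 0.167990) = 0.898515
  y ← -0.051105 + (0.47/2)·(0.466161 + 0.898515) = 0.269594
y(0.94) ≈ 0.2696

0.2696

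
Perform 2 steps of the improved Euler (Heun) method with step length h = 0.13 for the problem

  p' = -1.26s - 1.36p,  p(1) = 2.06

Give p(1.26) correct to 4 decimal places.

Heun: k1 = f(s_n, p_n); k2 = f(s_n + h, p_n + h·k1); p_{n+1} = p_n + (h/2)·(k1 + k2).
s=1.000000, p=2.060000:
  k1 = f(1.000000, 2.060000) = -4.061600
  k2 = f(1.130000, 1.531992) = -3.507309
  p ← 2.060000 + (0.13/2)·(-4.061600 + (-3.507309)) = 1.568021
s=1.130000, p=1.568021:
  k1 = f(1.130000, 1.568021) = -3.556308
  k2 = f(1.260000, 1.105701) = -3.091353
  p ← 1.568021 + (0.13/2)·(-3.556308 + (-3.091353)) = 1.135923
p(1.26) ≈ 1.1359

1.1359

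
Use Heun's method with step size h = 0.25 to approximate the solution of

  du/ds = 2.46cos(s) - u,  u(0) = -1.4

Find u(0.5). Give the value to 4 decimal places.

0.0518

Heun: k1 = f(s_n, u_n); k2 = f(s_n + h, u_n + h·k1); u_{n+1} = u_n + (h/2)·(k1 + k2).
s=0.000000, u=-1.400000:
  k1 = f(0.000000, -1.400000) = 3.860000
  k2 = f(0.250000, -0.435000) = 2.818525
  u ← -1.400000 + (0.25/2)·(3.860000 + 2.818525) = -0.565184
s=0.250000, u=-0.565184:
  k1 = f(0.250000, -0.565184) = 2.948709
  k2 = f(0.500000, 0.171993) = 1.986860
  u ← -0.565184 + (0.25/2)·(2.948709 + 1.986860) = 0.051762
u(0.5) ≈ 0.0518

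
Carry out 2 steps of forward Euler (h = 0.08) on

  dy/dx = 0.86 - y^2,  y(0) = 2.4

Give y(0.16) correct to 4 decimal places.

Euler: y_{n+1} = y_n + h·f(x_n, y_n).
x=0.000000, y=2.400000: f=-4.900000 → y ← 2.400000 + 0.08·(-4.900000) = 2.008000
x=0.080000, y=2.008000: f=-3.172064 → y ← 2.008000 + 0.08·(-3.172064) = 1.754235
y(0.16) ≈ 1.7542

1.7542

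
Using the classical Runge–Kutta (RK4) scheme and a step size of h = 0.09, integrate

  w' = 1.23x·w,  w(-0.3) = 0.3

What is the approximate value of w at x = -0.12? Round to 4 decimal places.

0.2864

RK4: k1 = f(x_n, w_n); k2 = f(x_n + h/2, w_n + (h/2)·k1); k3 = f(x_n + h/2, w_n + (h/2)·k2); k4 = f(x_n + h, w_n + h·k3); w_{n+1} = w_n + (h/6)·(k1 + 2k2 + 2k3 + k4).
x=-0.300000, w=0.300000:
  k1 = f(-0.300000, 0.300000) = -0.110700
  k2 = f(-0.255000, 0.295018) = -0.092533
  k3 = f(-0.255000, 0.295836) = -0.092789
  k4 = f(-0.210000, 0.291649) = -0.075333
  w ← 0.300000 + (0.09/6)·(k1 + 2k2 + 2k3 + k4) = 0.291650
x=-0.210000, w=0.291650:
  k1 = f(-0.210000, 0.291650) = -0.075333
  k2 = f(-0.165000, 0.288260) = -0.058502
  k3 = f(-0.165000, 0.289017) = -0.058656
  k4 = f(-0.120000, 0.286371) = -0.042268
  w ← 0.291650 + (0.09/6)·(k1 + 2k2 + 2k3 + k4) = 0.286371
w(-0.12) ≈ 0.2864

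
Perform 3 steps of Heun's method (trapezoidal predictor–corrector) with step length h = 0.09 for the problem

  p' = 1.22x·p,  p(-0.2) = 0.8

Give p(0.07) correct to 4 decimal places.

0.7830

Heun: k1 = f(x_n, p_n); k2 = f(x_n + h, p_n + h·k1); p_{n+1} = p_n + (h/2)·(k1 + k2).
x=-0.200000, p=0.800000:
  k1 = f(-0.200000, 0.800000) = -0.195200
  k2 = f(-0.110000, 0.782432) = -0.105002
  p ← 0.800000 + (0.09/2)·(-0.195200 + (-0.105002)) = 0.786491
x=-0.110000, p=0.786491:
  k1 = f(-0.110000, 0.786491) = -0.105547
  k2 = f(-0.020000, 0.776992) = -0.018959
  p ← 0.786491 + (0.09/2)·(-0.105547 + (-0.018959)) = 0.780888
x=-0.020000, p=0.780888:
  k1 = f(-0.020000, 0.780888) = -0.019054
  k2 = f(0.070000, 0.779173) = 0.066541
  p ← 0.780888 + (0.09/2)·(-0.019054 + 0.066541) = 0.783025
p(0.07) ≈ 0.7830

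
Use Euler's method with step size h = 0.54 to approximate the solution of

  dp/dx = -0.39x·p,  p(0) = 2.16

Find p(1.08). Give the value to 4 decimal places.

Euler: p_{n+1} = p_n + h·f(x_n, p_n).
x=0.000000, p=2.160000: f=0.000000 → p ← 2.160000 + 0.54·0.000000 = 2.160000
x=0.540000, p=2.160000: f=-0.454896 → p ← 2.160000 + 0.54·(-0.454896) = 1.914356
p(1.08) ≈ 1.9144

1.9144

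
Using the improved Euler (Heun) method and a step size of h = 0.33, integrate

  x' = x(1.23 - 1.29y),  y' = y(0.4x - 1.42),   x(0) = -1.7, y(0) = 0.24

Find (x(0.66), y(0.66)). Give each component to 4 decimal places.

-3.4214, 0.0659

Heun on (x,y): k1 = f(t_n, state_n); k2 = f(t_n + h, state_n + h·k1); state_{n+1} = state_n + (h/2)·(k1 + k2).
0.000000: (-1.700000, 0.240000)
  k1 = (-1.564680, -0.504000)
  predictor → (-2.216344, 0.073680)
  k2 = (-2.515446, -0.169946)
  → (-2.373221, 0.128799)
0.330000: (-2.373221, 0.128799)
  k1 = (-2.524749, -0.305162)
  predictor → (-3.206388, 0.028096)
  k2 = (-3.827647, -0.075930)
  → (-3.421366, 0.065919)
(x(0.66), y(0.66)) ≈ (-3.4214, 0.0659)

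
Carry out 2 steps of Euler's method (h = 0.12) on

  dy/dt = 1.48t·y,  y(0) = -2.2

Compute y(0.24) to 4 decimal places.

-2.2469

Euler: y_{n+1} = y_n + h·f(t_n, y_n).
t=0.000000, y=-2.200000: f=0.000000 → y ← -2.200000 + 0.12·0.000000 = -2.200000
t=0.120000, y=-2.200000: f=-0.390720 → y ← -2.200000 + 0.12·(-0.390720) = -2.246886
y(0.24) ≈ -2.2469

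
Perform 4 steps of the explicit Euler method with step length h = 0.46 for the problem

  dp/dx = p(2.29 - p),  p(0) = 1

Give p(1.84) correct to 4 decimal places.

Euler: p_{n+1} = p_n + h·f(x_n, p_n).
x=0.000000, p=1.000000: f=1.290000 → p ← 1.000000 + 0.46·1.290000 = 1.593400
x=0.460000, p=1.593400: f=1.109962 → p ← 1.593400 + 0.46·1.109962 = 2.103983
x=0.920000, p=2.103983: f=0.391377 → p ← 2.103983 + 0.46·0.391377 = 2.284016
x=1.380000, p=2.284016: f=0.013667 → p ← 2.284016 + 0.46·0.013667 = 2.290303
p(1.84) ≈ 2.2903

2.2903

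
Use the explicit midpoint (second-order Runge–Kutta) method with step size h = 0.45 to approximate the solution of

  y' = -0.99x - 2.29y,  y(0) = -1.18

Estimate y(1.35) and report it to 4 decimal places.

-0.5664

Midpoint: k1 = f(x_n, y_n); k2 = f(x_n + h/2, y_n + (h/2)·k1); y_{n+1} = y_n + h·k2.
x=0.000000, y=-1.180000:
  k1 = f(0.000000, -1.180000) = 2.702200
  k2 = f(0.225000, -0.572005) = 1.087141
  y ← -1.180000 + 0.45·1.087141 = -0.690786
x=0.450000, y=-0.690786:
  k1 = f(0.450000, -0.690786) = 1.136401
  k2 = f(0.675000, -0.435096) = 0.328120
  y ← -0.690786 + 0.45·0.328120 = -0.543132
x=0.900000, y=-0.543132:
  k1 = f(0.900000, -0.543132) = 0.352773
  k2 = f(1.125000, -0.463758) = -0.051743
  y ← -0.543132 + 0.45·(-0.051743) = -0.566417
y(1.35) ≈ -0.5664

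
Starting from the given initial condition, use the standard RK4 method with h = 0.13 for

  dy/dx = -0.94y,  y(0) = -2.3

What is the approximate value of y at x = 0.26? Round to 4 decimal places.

RK4: k1 = f(x_n, y_n); k2 = f(x_n + h/2, y_n + (h/2)·k1); k3 = f(x_n + h/2, y_n + (h/2)·k2); k4 = f(x_n + h, y_n + h·k3); y_{n+1} = y_n + (h/6)·(k1 + 2k2 + 2k3 + k4).
x=0.000000, y=-2.300000:
  k1 = f(0.000000, -2.300000) = 2.162000
  k2 = f(0.065000, -2.159470) = 2.029902
  k3 = f(0.065000, -2.168056) = 2.037973
  k4 = f(0.130000, -2.035064) = 1.912960
  y ← -2.300000 + (0.13/6)·(k1 + 2k2 + 2k3 + k4) = -2.035435
x=0.130000, y=-2.035435:
  k1 = f(0.130000, -2.035435) = 1.913309
  k2 = f(0.195000, -1.911070) = 1.796405
  k3 = f(0.195000, -1.918668) = 1.803548
  k4 = f(0.260000, -1.800973) = 1.692915
  y ← -2.035435 + (0.13/6)·(k1 + 2k2 + 2k3 + k4) = -1.801302
y(0.26) ≈ -1.8013

-1.8013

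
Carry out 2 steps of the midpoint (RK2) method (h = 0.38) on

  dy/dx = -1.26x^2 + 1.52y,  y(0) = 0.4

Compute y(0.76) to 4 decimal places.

1.0115

Midpoint: k1 = f(x_n, y_n); k2 = f(x_n + h/2, y_n + (h/2)·k1); y_{n+1} = y_n + h·k2.
x=0.000000, y=0.400000:
  k1 = f(0.000000, 0.400000) = 0.608000
  k2 = f(0.190000, 0.515520) = 0.738104
  y ← 0.400000 + 0.38·0.738104 = 0.680480
x=0.380000, y=0.680480:
  k1 = f(0.380000, 0.680480) = 0.852385
  k2 = f(0.570000, 0.842433) = 0.871124
  y ← 0.680480 + 0.38·0.871124 = 1.011507
y(0.76) ≈ 1.0115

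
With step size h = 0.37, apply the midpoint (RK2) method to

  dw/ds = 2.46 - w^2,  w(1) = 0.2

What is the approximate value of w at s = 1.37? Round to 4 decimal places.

0.9550

Midpoint: k1 = f(s_n, w_n); k2 = f(s_n + h/2, w_n + (h/2)·k1); w_{n+1} = w_n + h·k2.
s=1.000000, w=0.200000:
  k1 = f(1.000000, 0.200000) = 2.420000
  k2 = f(1.185000, 0.647700) = 2.040485
  w ← 0.200000 + 0.37·2.040485 = 0.954979
w(1.37) ≈ 0.9550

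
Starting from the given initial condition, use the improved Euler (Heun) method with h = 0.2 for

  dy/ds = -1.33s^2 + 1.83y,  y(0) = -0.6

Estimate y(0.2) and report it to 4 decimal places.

-0.8651

Heun: k1 = f(s_n, y_n); k2 = f(s_n + h, y_n + h·k1); y_{n+1} = y_n + (h/2)·(k1 + k2).
s=0.000000, y=-0.600000:
  k1 = f(0.000000, -0.600000) = -1.098000
  k2 = f(0.200000, -0.819600) = -1.553068
  y ← -0.600000 + (0.2/2)·(-1.098000 + (-1.553068)) = -0.865107
y(0.2) ≈ -0.8651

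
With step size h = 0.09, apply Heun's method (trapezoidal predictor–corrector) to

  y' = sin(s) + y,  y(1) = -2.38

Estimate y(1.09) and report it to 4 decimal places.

Heun: k1 = f(s_n, y_n); k2 = f(s_n + h, y_n + h·k1); y_{n+1} = y_n + (h/2)·(k1 + k2).
s=1.000000, y=-2.380000:
  k1 = f(1.000000, -2.380000) = -1.538529
  k2 = f(1.090000, -2.518468) = -1.631841
  y ← -2.380000 + (0.09/2)·(-1.538529 + (-1.631841)) = -2.522667
y(1.09) ≈ -2.5227

-2.5227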